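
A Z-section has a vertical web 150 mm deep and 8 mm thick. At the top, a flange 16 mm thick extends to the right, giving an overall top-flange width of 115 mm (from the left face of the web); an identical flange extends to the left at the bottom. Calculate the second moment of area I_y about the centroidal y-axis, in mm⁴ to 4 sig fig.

I_y ≈ 1.459 × 10⁷ mm⁴

Break the section into simple shapes (no overlaps), measuring from the bottom-left corner of the bounding box.
Web: 8 × 150, A = 1 200 mm², x = 111 mm, Ī = 6 400 mm⁴.
Top flange (beyond web): 107 × 16, A = 1 712 mm², x = 168.5 mm, Ī = 1 633 391 mm⁴.
Bottom flange (beyond web): 107 × 16, A = 1 712 mm², x = 53.5 mm, Ī = 1 633 391 mm⁴.
Centroid: x̄ = ΣA·x / ΣA = 111 mm.
Transfer each piece to the centroidal y-axis using Ī + A·d² with d = x − 111:
  web: d = 0 mm → contributes +6 400 mm⁴
  top flange (beyond web): d = 57.5 mm → contributes +7 293 691 mm⁴
  bottom flange (beyond web): d = -57.5 mm → contributes +7 293 691 mm⁴
Total I = 14 593 781 mm⁴.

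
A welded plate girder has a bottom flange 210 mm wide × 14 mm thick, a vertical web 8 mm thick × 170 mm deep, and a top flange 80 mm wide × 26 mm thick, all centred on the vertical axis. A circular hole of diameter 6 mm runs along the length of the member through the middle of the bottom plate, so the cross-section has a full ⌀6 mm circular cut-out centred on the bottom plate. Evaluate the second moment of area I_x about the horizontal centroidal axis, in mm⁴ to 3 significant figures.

Split into non-overlapping primitives; take the origin at the lower-left of the bounding box.
Bottom plate: 210 × 14, A = 2 940 mm², y = 7 mm, Ī = 48 020 mm⁴.
Web plate: 8 × 170, A = 1 360 mm², y = 99 mm, Ī = 3 275 333 mm⁴.
Top plate: 80 × 26, A = 2 080 mm², y = 197 mm, Ī = 117 173 mm⁴.
Hole (subtracted): ⌀6, A = 28.274 mm², y = 7 mm, Ī = 63.617 mm⁴.
Centroid: ȳ = ΣA·y / ΣA = 88.918 mm.
Transfer each piece to the horizontal centroidal axis using Ī + A·d² with d = y − 88.918:
  bottom plate: d = -81.918 mm → contributes +19 777 012 mm⁴
  web plate: d = 10.082 mm → contributes +3 413 576 mm⁴
  top plate: d = 108.08 mm → contributes +24 415 195 mm⁴
  hole: d = -81.918 mm → contributes −189 800 mm⁴
Total I = 47 415 984 mm⁴.

I_x ≈ 4.74 × 10⁷ mm⁴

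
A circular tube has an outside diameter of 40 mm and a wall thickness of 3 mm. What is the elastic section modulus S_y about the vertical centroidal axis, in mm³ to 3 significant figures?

Break the section into simple shapes (no overlaps), measuring from the bottom-left corner of the bounding box.
Outer circle: ⌀40, A = 1256.6 mm², x = 20 mm, Ī = 125 664 mm⁴.
Bore (subtracted): ⌀34, A = 907.92 mm², x = 20 mm, Ī = 65 597 mm⁴.
By symmetry the centroid is at mid-width, x̄ = 20 mm.
All pieces are centred on the vertical centroidal axis, so I = ΣĪ (holes subtracted) = 60 066 mm⁴.
Extreme fibre distance c = 20 mm; S = I/c = 3003.3 mm³.

S_y ≈ 3000 mm³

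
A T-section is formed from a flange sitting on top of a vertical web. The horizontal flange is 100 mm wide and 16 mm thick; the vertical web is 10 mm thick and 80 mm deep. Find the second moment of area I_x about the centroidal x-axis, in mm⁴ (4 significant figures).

I_x ≈ 1.690 × 10⁶ mm⁴

Break the section into simple shapes (no overlaps), measuring from the bottom-left corner of the bounding box.
Flange: 100 × 16, A = 1 600 mm², y = 88 mm, Ī = 34133.3 mm⁴.
Web: 10 × 80, A = 800 mm², y = 40 mm, Ī = 426 667 mm⁴.
Centroid: ȳ = ΣA·y / ΣA = 72 mm.
Transfer each piece to the centroidal x-axis using Ī + A·d² with d = y − 72:
  flange: d = 16 mm → contributes +443 733 mm⁴
  web: d = -32 mm → contributes +1 245 867 mm⁴
Total I = 1 689 600 mm⁴.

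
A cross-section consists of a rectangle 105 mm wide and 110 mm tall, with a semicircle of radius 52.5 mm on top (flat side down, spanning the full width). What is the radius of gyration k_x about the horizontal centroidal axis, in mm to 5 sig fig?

Decompose the section into non-overlapping parts with the origin at the bottom-left of its bounding rectangle.
Rectangular body: 105 × 110, A = 11 550 mm², y = 55 mm, Ī = 11 646 250 mm⁴.
Semicircular cap: semicircle r = 52.5, A = 4329.507 mm², y = 132.2817 mm, Ī = 833814.2 mm⁴.
Centroid: ȳ = ΣA·y / ΣA = 76.07066 mm.
Transfer each piece to the horizontal centroidal axis using Ī + A·d² with d = y − 76.07066:
  rectangular body: d = -21.07066 mm → contributes +16 774 133 mm⁴
  semicircular cap: d = 56.21103 mm → contributes +14 513 674 mm⁴
Total I = 31 287 807 mm⁴.
Radius of gyration: k = √(I/A) = √(31 287 807 / 15879.51) = 44.38836 mm.

k_x ≈ 44.388 mm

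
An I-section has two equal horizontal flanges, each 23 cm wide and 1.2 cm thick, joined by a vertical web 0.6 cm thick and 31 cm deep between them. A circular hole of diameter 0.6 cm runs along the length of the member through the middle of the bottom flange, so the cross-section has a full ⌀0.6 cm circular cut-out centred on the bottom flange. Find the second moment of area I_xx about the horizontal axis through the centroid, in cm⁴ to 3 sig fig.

Split into non-overlapping primitives; take the origin at the lower-left of the bounding box.
Bottom flange: 23 × 1.2, A = 27.6 cm², y = 0.6 cm, Ī = 3.312 cm⁴.
Web: 0.6 × 31, A = 18.6 cm², y = 16.7 cm, Ī = 1489.6 cm⁴.
Top flange: 23 × 1.2, A = 27.6 cm², y = 32.8 cm, Ī = 3.312 cm⁴.
Hole (subtracted): ⌀0.6, A = 0.28274 cm², y = 0.6 cm, Ī = 0.0063617 cm⁴.
Centroid: ȳ = ΣA·y / ΣA = 16.762 cm.
Transfer each piece to the horizontal axis through the centroid using Ī + A·d² with d = y − 16.762:
  bottom flange: d = -16.162 cm → contributes +7212.6 cm⁴
  web: d = -0.06192 cm → contributes +1489.6 cm⁴
  top flange: d = 16.038 cm → contributes +7102.6 cm⁴
  hole: d = -16.162 cm → contributes −73.861 cm⁴
Total I = 15 731 cm⁴.

I_xx ≈ 1.57 × 10⁴ cm⁴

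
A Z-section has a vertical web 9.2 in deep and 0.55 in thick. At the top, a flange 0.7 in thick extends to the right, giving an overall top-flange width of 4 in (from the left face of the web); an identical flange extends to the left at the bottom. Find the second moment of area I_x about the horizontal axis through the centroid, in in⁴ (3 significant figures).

I_x ≈ 123 in⁴

Decompose the section into non-overlapping parts with the origin at the bottom-left of its bounding rectangle.
Web: 0.55 × 9.2, A = 5.06 in², y = 4.6 in, Ī = 35.69 in⁴.
Top flange (beyond web): 3.45 × 0.7, A = 2.415 in², y = 8.85 in, Ī = 0.098613 in⁴.
Bottom flange (beyond web): 3.45 × 0.7, A = 2.415 in², y = 0.35 in, Ī = 0.098613 in⁴.
Centroid: ȳ = ΣA·y / ΣA = 4.6 in.
Transfer each piece to the horizontal axis through the centroid using Ī + A·d² with d = y − 4.6:
  web: d = 0 in → contributes +35.69 in⁴
  top flange (beyond web): d = 4.25 in → contributes +43.72 in⁴
  bottom flange (beyond web): d = -4.25 in → contributes +43.72 in⁴
Total I = 123.13 in⁴.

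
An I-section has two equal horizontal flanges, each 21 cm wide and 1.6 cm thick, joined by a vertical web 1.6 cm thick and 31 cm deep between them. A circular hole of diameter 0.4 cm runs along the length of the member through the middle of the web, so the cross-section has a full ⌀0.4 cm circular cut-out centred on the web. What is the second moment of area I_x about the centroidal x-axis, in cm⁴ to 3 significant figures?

I_x ≈ 2.18 × 10⁴ cm⁴

Decompose the section into non-overlapping parts with the origin at the bottom-left of its bounding rectangle.
Bottom flange: 21 × 1.6, A = 33.6 cm², y = 0.8 cm, Ī = 7.168 cm⁴.
Web: 1.6 × 31, A = 49.6 cm², y = 17.1 cm, Ī = 3972.1 cm⁴.
Top flange: 21 × 1.6, A = 33.6 cm², y = 33.4 cm, Ī = 7.168 cm⁴.
Hole (subtracted): ⌀0.4, A = 0.12566 cm², y = 17.1 cm, Ī = 0.0012566 cm⁴.
By symmetry the centroid is at mid-height, ȳ = 17.1 cm.
Transfer each piece to the centroidal x-axis using Ī + A·d² with d = y − 17.1:
  bottom flange: d = -16.3 cm → contributes +8934.4 cm⁴
  web: d = 0 cm → contributes +3972.1 cm⁴
  top flange: d = 16.3 cm → contributes +8934.4 cm⁴
  hole: d = 0 cm → contributes −0.0012566 cm⁴
Total I = 21 841 cm⁴.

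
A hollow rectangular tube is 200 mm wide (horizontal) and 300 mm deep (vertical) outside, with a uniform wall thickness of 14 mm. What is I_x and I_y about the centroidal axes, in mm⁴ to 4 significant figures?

I_x ≈ 1.616 × 10⁸ mm⁴, I_y ≈ 8.466 × 10⁷ mm⁴

Treat the section as a set of non-overlapping primitives; coordinates are from the bounding-box lower-left.
Outer rectangle: 200 × 300, A = 60 000 mm², y = 150 mm, Ī = 450 000 000 mm⁴.
Inner void (subtracted): 172 × 272, A = 46 784 mm², y = 150 mm, Ī = 288 438 955 mm⁴.
By symmetry the centroid is at mid-height, ȳ = 150 mm.
All pieces are centred on the centroidal x-axis, so I = ΣĪ (holes subtracted) = 161 561 045 mm⁴.
Repeating about the centroidal y-axis gives I_y = 84 661 845 mm⁴.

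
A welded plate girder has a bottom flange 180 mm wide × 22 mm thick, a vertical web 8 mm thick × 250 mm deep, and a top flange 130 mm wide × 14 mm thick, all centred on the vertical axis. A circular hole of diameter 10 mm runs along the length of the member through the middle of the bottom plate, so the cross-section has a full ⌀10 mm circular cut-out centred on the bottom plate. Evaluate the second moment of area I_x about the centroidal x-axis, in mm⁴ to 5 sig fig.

Treat the section as a set of non-overlapping primitives; coordinates are from the bounding-box lower-left.
Bottom plate: 180 × 22, A = 3 960 mm², y = 11 mm, Ī = 159 720 mm⁴.
Web plate: 8 × 250, A = 2 000 mm², y = 147 mm, Ī = 10 416 667 mm⁴.
Top plate: 130 × 14, A = 1 820 mm², y = 279 mm, Ī = 29726.67 mm⁴.
Hole (subtracted): ⌀10, A = 78.53982 mm², y = 11 mm, Ī = 490.8739 mm⁴.
Centroid: ȳ = ΣA·y / ΣA = 109.6514 mm.
Transfer each piece to the centroidal x-axis using Ī + A·d² with d = y − 109.6514:
  bottom plate: d = -98.65142 mm → contributes +38 698 848 mm⁴
  web plate: d = 37.34858 mm → contributes +13 206 499 mm⁴
  top plate: d = 169.3486 mm → contributes +52 225 399 mm⁴
  hole: d = -98.65142 mm → contributes −764848.5 mm⁴
Total I = 103 365 898 mm⁴.

I_x ≈ 1.0337 × 10⁸ mm⁴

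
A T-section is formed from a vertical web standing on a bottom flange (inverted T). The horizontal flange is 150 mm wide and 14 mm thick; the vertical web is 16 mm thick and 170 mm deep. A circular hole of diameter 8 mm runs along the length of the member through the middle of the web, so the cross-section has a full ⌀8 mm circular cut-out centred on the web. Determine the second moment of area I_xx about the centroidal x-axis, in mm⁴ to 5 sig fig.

Treat the section as a set of non-overlapping primitives; coordinates are from the bounding-box lower-left.
Flange: 150 × 14, A = 2 100 mm², y = 7 mm, Ī = 34 300 mm⁴.
Web: 16 × 170, A = 2 720 mm², y = 99 mm, Ī = 6 550 667 mm⁴.
Hole (subtracted): ⌀8, A = 50.26548 mm², y = 99 mm, Ī = 201.0619 mm⁴.
Centroid: ȳ = ΣA·y / ΣA = 58.4946 mm.
Transfer each piece to the centroidal x-axis using Ī + A·d² with d = y − 58.4946:
  flange: d = -51.4946 mm → contributes +5 602 857 mm⁴
  web: d = 40.5054 mm → contributes +11 013 336 mm⁴
  hole: d = 40.5054 mm → contributes −82 671 mm⁴
Total I = 16 533 523 mm⁴.

I_xx ≈ 1.6534 × 10⁷ mm⁴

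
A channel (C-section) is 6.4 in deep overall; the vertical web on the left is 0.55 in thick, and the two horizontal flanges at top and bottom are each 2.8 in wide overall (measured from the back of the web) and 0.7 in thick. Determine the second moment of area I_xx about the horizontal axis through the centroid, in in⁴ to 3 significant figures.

I_xx ≈ 37.7 in⁴

Break the section into simple shapes (no overlaps), measuring from the bottom-left corner of the bounding box.
Web: 0.55 × 6.4, A = 3.52 in², y = 3.2 in, Ī = 12.015 in⁴.
Top flange (beyond web): 2.25 × 0.7, A = 1.575 in², y = 6.05 in, Ī = 0.064313 in⁴.
Bottom flange (beyond web): 2.25 × 0.7, A = 1.575 in², y = 0.35 in, Ī = 0.064313 in⁴.
By symmetry the centroid is at mid-height, ȳ = 3.2 in.
Transfer each piece to the horizontal axis through the centroid using Ī + A·d² with d = y − 3.2:
  web: d = 0 in → contributes +12.015 in⁴
  top flange (beyond web): d = 2.85 in → contributes +12.857 in⁴
  bottom flange (beyond web): d = -2.85 in → contributes +12.857 in⁴
Total I = 37.729 in⁴.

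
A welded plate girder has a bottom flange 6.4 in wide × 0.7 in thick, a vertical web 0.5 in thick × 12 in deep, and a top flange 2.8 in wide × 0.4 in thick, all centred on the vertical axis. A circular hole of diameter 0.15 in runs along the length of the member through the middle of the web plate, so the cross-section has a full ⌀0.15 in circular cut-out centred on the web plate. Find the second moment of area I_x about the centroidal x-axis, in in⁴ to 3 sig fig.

I_x ≈ 256 in⁴

Decompose the section into non-overlapping parts with the origin at the bottom-left of its bounding rectangle.
Bottom plate: 6.4 × 0.7, A = 4.48 in², y = 0.35 in, Ī = 0.18293 in⁴.
Web plate: 0.5 × 12, A = 6 in², y = 6.7 in, Ī = 72 in⁴.
Top plate: 2.8 × 0.4, A = 1.12 in², y = 12.9 in, Ī = 0.014933 in⁴.
Hole (subtracted): ⌀0.15, A = 0.017671 in², y = 6.7 in, Ī = 0.00002485 in⁴.
Centroid: ȳ = ΣA·y / ΣA = 4.8434 in.
Transfer each piece to the centroidal x-axis using Ī + A·d² with d = y − 4.8434:
  bottom plate: d = -4.4934 in → contributes +90.636 in⁴
  web plate: d = 1.8566 in → contributes +92.682 in⁴
  top plate: d = 8.0566 in → contributes +72.713 in⁴
  hole: d = 1.8566 in → contributes −0.060939 in⁴
Total I = 255.97 in⁴.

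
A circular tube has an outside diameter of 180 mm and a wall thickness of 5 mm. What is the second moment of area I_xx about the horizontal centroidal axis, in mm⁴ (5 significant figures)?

Split into non-overlapping primitives; take the origin at the lower-left of the bounding box.
Outer circle: ⌀180, A = 25446.9 mm², y = 90 mm, Ī = 51 529 974 mm⁴.
Bore (subtracted): ⌀170, A = 22698.01 mm², y = 90 mm, Ī = 40 998 275 mm⁴.
By symmetry the centroid is at mid-height, ȳ = 90 mm.
All pieces are centred on the horizontal centroidal axis, so I = ΣĪ (holes subtracted) = 10 531 698 mm⁴.

I_xx ≈ 1.0532 × 10⁷ mm⁴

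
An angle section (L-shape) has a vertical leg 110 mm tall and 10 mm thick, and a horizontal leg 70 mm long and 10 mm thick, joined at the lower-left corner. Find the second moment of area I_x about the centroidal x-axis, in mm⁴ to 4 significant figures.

I_x ≈ 2.085 × 10⁶ mm⁴

Treat the section as a set of non-overlapping primitives; coordinates are from the bounding-box lower-left.
Vertical leg: 10 × 110, A = 1 100 mm², y = 55 mm, Ī = 1 109 167 mm⁴.
Horizontal leg (remainder): 60 × 10, A = 600 mm², y = 5 mm, Ī = 5 000 mm⁴.
Centroid: ȳ = ΣA·y / ΣA = 37.3529 mm.
Transfer each piece to the centroidal x-axis using Ī + A·d² with d = y − 37.3529:
  vertical leg: d = 17.6471 mm → contributes +1 451 727 mm⁴
  horizontal leg (remainder): d = -32.3529 mm → contributes +633 028 mm⁴
Total I = 2 084 755 mm⁴.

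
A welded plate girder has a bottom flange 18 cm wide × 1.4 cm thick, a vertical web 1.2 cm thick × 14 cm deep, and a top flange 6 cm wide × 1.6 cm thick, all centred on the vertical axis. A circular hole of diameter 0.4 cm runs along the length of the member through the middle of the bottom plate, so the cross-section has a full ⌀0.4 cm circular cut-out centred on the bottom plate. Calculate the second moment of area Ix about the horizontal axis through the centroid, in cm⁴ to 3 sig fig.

Ix ≈ 2080 cm⁴

Break the section into simple shapes (no overlaps), measuring from the bottom-left corner of the bounding box.
Bottom plate: 18 × 1.4, A = 25.2 cm², y = 0.7 cm, Ī = 4.116 cm⁴.
Web plate: 1.2 × 14, A = 16.8 cm², y = 8.4 cm, Ī = 274.4 cm⁴.
Top plate: 6 × 1.6, A = 9.6 cm², y = 16.2 cm, Ī = 2.048 cm⁴.
Hole (subtracted): ⌀0.4, A = 0.12566 cm², y = 0.7 cm, Ī = 0.0012566 cm⁴.
Centroid: ȳ = ΣA·y / ΣA = 6.1039 cm.
Transfer each piece to the horizontal axis through the centroid using Ī + A·d² with d = y − 6.1039:
  bottom plate: d = -5.4039 cm → contributes +740 cm⁴
  web plate: d = 2.2961 cm → contributes +362.97 cm⁴
  top plate: d = 10.096 cm → contributes +980.6 cm⁴
  hole: d = -5.4039 cm → contributes −3.6708 cm⁴
Total I = 2079.9 cm⁴.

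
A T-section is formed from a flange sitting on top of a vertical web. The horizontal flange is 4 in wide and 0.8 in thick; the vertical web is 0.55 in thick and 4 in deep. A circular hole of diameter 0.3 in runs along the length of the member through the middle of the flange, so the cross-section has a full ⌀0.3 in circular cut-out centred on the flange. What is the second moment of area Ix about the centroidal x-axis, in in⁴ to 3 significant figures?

Decompose the section into non-overlapping parts with the origin at the bottom-left of its bounding rectangle.
Flange: 4 × 0.8, A = 3.2 in², y = 4.4 in, Ī = 0.17067 in⁴.
Web: 0.55 × 4, A = 2.2 in², y = 2 in, Ī = 2.9333 in⁴.
Hole (subtracted): ⌀0.3, A = 0.070686 in², y = 4.4 in, Ī = 0.00039761 in⁴.
Centroid: ȳ = ΣA·y / ΣA = 3.4093 in.
Transfer each piece to the centroidal x-axis using Ī + A·d² with d = y − 3.4093:
  flange: d = 0.99075 in → contributes +3.3117 in⁴
  web: d = -1.4093 in → contributes +7.3025 in⁴
  hole: d = 0.99075 in → contributes −0.069781 in⁴
Total I = 10.544 in⁴.

Ix ≈ 10.5 in⁴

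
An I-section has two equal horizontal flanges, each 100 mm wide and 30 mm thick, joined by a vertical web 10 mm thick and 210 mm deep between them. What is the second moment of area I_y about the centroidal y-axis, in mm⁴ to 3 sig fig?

I_y ≈ 5.02 × 10⁶ mm⁴

Decompose the section into non-overlapping parts with the origin at the bottom-left of its bounding rectangle.
Bottom flange: 100 × 30, A = 3 000 mm², x = 50 mm, Ī = 2 500 000 mm⁴.
Web: 10 × 210, A = 2 100 mm², x = 50 mm, Ī = 17 500 mm⁴.
Top flange: 100 × 30, A = 3 000 mm², x = 50 mm, Ī = 2 500 000 mm⁴.
By symmetry the centroid is at mid-width, x̄ = 50 mm.
All pieces are centred on the centroidal y-axis, so I = ΣĪ = 5 017 500 mm⁴.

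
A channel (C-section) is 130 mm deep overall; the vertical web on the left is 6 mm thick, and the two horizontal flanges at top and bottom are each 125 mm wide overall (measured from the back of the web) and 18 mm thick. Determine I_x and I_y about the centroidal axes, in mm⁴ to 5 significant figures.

I_x ≈ 1.4649 × 10⁷ mm⁴, I_y ≈ 7.6354 × 10⁶ mm⁴

Decompose the section into non-overlapping parts with the origin at the bottom-left of its bounding rectangle.
Web: 6 × 130, A = 780 mm², y = 65 mm, Ī = 1 098 500 mm⁴.
Top flange (beyond web): 119 × 18, A = 2 142 mm², y = 121 mm, Ī = 57 834 mm⁴.
Bottom flange (beyond web): 119 × 18, A = 2 142 mm², y = 9 mm, Ī = 57 834 mm⁴.
By symmetry the centroid is at mid-height, ȳ = 65 mm.
Transfer each piece to the centroidal x-axis using Ī + A·d² with d = y − 65:
  web: d = 0 mm → contributes +1 098 500 mm⁴
  top flange (beyond web): d = 56 mm → contributes +6 775 146 mm⁴
  bottom flange (beyond web): d = -56 mm → contributes +6 775 146 mm⁴
Total I = 14 648 792 mm⁴.
For the y-axis: x̄ = 55.87322 mm.
Repeating about the centroidal y-axis gives I_y = 7 635 387 mm⁴.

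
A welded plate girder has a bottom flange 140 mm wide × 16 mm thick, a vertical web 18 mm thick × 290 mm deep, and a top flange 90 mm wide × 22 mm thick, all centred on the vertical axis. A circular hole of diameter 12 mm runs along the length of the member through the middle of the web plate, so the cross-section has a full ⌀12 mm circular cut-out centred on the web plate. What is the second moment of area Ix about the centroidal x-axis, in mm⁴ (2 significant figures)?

Ix ≈ 1.4 × 10⁸ mm⁴

Decompose the section into non-overlapping parts with the origin at the bottom-left of its bounding rectangle.
Bottom plate: 140 × 16, A = 2 240 mm², y = 8 mm, Ī = 47 787 mm⁴.
Web plate: 18 × 290, A = 5 220 mm², y = 161 mm, Ī = 36 583 500 mm⁴.
Top plate: 90 × 22, A = 1 980 mm², y = 317 mm, Ī = 79 860 mm⁴.
Hole (subtracted): ⌀12, A = 113.1 mm², y = 161 mm, Ī = 1 018 mm⁴.
Centroid: ȳ = ΣA·y / ΣA = 157.4 mm.
Transfer each piece to the centroidal x-axis using Ī + A·d² with d = y − 157.4:
  bottom plate: d = -149.4 mm → contributes +50 026 511 mm⁴
  web plate: d = 3.628 mm → contributes +36 652 216 mm⁴
  top plate: d = 159.6 mm → contributes +50 532 570 mm⁴
  hole: d = 3.628 mm → contributes −2 507 mm⁴
Total I = 137 208 790 mm⁴.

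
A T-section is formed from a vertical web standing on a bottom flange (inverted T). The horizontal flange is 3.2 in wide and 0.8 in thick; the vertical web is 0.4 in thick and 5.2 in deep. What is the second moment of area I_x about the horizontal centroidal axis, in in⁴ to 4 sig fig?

I_x ≈ 15.15 in⁴

Split into non-overlapping primitives; take the origin at the lower-left of the bounding box.
Flange: 3.2 × 0.8, A = 2.56 in², y = 0.4 in, Ī = 0.136533 in⁴.
Web: 0.4 × 5.2, A = 2.08 in², y = 3.4 in, Ī = 4.68693 in⁴.
Centroid: ȳ = ΣA·y / ΣA = 1.74483 in.
Transfer each piece to the horizontal centroidal axis using Ī + A·d² with d = y − 1.74483:
  flange: d = -1.34483 in → contributes +4.76645 in⁴
  web: d = 1.65517 in → contributes +10.3853 in⁴
Total I = 15.1517 in⁴.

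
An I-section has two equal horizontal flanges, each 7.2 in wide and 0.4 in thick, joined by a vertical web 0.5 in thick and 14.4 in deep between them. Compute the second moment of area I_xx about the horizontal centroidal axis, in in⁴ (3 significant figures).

Decompose the section into non-overlapping parts with the origin at the bottom-left of its bounding rectangle.
Bottom flange: 7.2 × 0.4, A = 2.88 in², y = 0.2 in, Ī = 0.0384 in⁴.
Web: 0.5 × 14.4, A = 7.2 in², y = 7.6 in, Ī = 124.42 in⁴.
Top flange: 7.2 × 0.4, A = 2.88 in², y = 15 in, Ī = 0.0384 in⁴.
By symmetry the centroid is at mid-height, ȳ = 7.6 in.
Transfer each piece to the horizontal centroidal axis using Ī + A·d² with d = y − 7.6:
  bottom flange: d = -7.4 in → contributes +157.75 in⁴
  web: d = 0 in → contributes +124.42 in⁴
  top flange: d = 7.4 in → contributes +157.75 in⁴
Total I = 439.91 in⁴.

I_xx ≈ 440 in⁴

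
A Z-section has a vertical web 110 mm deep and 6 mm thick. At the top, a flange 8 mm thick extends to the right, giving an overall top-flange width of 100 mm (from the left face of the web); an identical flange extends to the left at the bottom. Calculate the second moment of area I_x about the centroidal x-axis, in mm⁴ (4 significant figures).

Split into non-overlapping primitives; take the origin at the lower-left of the bounding box.
Web: 6 × 110, A = 660 mm², y = 55 mm, Ī = 665 500 mm⁴.
Top flange (beyond web): 94 × 8, A = 752 mm², y = 106 mm, Ī = 4010.67 mm⁴.
Bottom flange (beyond web): 94 × 8, A = 752 mm², y = 4 mm, Ī = 4010.67 mm⁴.
Centroid: ȳ = ΣA·y / ΣA = 55 mm.
Transfer each piece to the centroidal x-axis using Ī + A·d² with d = y − 55:
  web: d = 0 mm → contributes +665 500 mm⁴
  top flange (beyond web): d = 51 mm → contributes +1 959 963 mm⁴
  bottom flange (beyond web): d = -51 mm → contributes +1 959 963 mm⁴
Total I = 4 585 425 mm⁴.

I_x ≈ 4.585 × 10⁶ mm⁴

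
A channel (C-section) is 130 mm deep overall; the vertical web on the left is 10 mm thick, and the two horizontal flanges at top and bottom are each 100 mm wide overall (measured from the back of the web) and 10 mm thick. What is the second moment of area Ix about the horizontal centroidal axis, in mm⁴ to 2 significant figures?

Split into non-overlapping primitives; take the origin at the lower-left of the bounding box.
Web: 10 × 130, A = 1 300 mm², y = 65 mm, Ī = 1 830 833 mm⁴.
Top flange (beyond web): 90 × 10, A = 900 mm², y = 125 mm, Ī = 7 500 mm⁴.
Bottom flange (beyond web): 90 × 10, A = 900 mm², y = 5 mm, Ī = 7 500 mm⁴.
By symmetry the centroid is at mid-height, ȳ = 65 mm.
Transfer each piece to the horizontal centroidal axis using Ī + A·d² with d = y − 65:
  web: d = 0 mm → contributes +1 830 833 mm⁴
  top flange (beyond web): d = 60 mm → contributes +3 247 500 mm⁴
  bottom flange (beyond web): d = -60 mm → contributes +3 247 500 mm⁴
Total I = 8 325 833 mm⁴.

Ix ≈ 8.3 × 10⁶ mm⁴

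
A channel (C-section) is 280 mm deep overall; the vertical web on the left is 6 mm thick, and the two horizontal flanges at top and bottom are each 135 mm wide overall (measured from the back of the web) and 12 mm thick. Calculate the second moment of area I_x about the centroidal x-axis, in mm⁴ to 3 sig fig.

Break the section into simple shapes (no overlaps), measuring from the bottom-left corner of the bounding box.
Web: 6 × 280, A = 1 680 mm², y = 140 mm, Ī = 10 976 000 mm⁴.
Top flange (beyond web): 129 × 12, A = 1 548 mm², y = 274 mm, Ī = 18 576 mm⁴.
Bottom flange (beyond web): 129 × 12, A = 1 548 mm², y = 6 mm, Ī = 18 576 mm⁴.
By symmetry the centroid is at mid-height, ȳ = 140 mm.
Transfer each piece to the centroidal x-axis using Ī + A·d² with d = y − 140:
  web: d = 0 mm → contributes +10 976 000 mm⁴
  top flange (beyond web): d = 134 mm → contributes +27 814 464 mm⁴
  bottom flange (beyond web): d = -134 mm → contributes +27 814 464 mm⁴
Total I = 66 604 928 mm⁴.

I_x ≈ 6.66 × 10⁷ mm⁴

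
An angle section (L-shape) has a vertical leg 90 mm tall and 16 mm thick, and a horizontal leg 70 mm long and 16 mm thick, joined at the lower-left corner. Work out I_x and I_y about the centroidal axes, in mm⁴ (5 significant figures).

Break the section into simple shapes (no overlaps), measuring from the bottom-left corner of the bounding box.
Vertical leg: 16 × 90, A = 1 440 mm², y = 45 mm, Ī = 972 000 mm⁴.
Horizontal leg (remainder): 54 × 16, A = 864 mm², y = 8 mm, Ī = 18 432 mm⁴.
Centroid: ȳ = ΣA·y / ΣA = 31.125 mm.
Transfer each piece to the centroidal x-axis using Ī + A·d² with d = y − 31.125:
  vertical leg: d = 13.875 mm → contributes +1 249 223 mm⁴
  horizontal leg (remainder): d = -23.125 mm → contributes +480469.5 mm⁴
Total I = 1 729 692 mm⁴.
For the y-axis: x̄ = 21.125 mm.
Repeating about the centroidal y-axis gives I_y = 902 172 mm⁴.

I_x ≈ 1.7297 × 10⁶ mm⁴, I_y ≈ 9.0217 × 10⁵ mm⁴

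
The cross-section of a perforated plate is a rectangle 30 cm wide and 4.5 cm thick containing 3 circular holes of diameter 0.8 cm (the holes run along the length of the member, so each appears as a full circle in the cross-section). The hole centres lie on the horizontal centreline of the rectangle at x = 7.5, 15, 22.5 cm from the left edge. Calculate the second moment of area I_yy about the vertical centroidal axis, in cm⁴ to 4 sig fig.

I_yy ≈ 1.007 × 10⁴ cm⁴

Treat the section as a set of non-overlapping primitives; coordinates are from the bounding-box lower-left.
Plate: 30 × 4.5, A = 135 cm², x = 15 cm, Ī = 10 125 cm⁴.
Hole 1 (subtracted): ⌀0.8, A = 0.502655 cm², x = 7.5 cm, Ī = 0.0201062 cm⁴.
Hole 2 (subtracted): ⌀0.8, A = 0.502655 cm², x = 15 cm, Ī = 0.0201062 cm⁴.
Hole 3 (subtracted): ⌀0.8, A = 0.502655 cm², x = 22.5 cm, Ī = 0.0201062 cm⁴.
By symmetry the centroid is at mid-width, x̄ = 15 cm.
Transfer each piece to the vertical centroidal axis using Ī + A·d² with d = x − 15:
  plate: d = 0 cm → contributes +10 125 cm⁴
  hole 1: d = -7.5 cm → contributes −28.2944 cm⁴
  hole 2: d = 0 cm → contributes −0.0201062 cm⁴
  hole 3: d = 7.5 cm → contributes −28.2944 cm⁴
Total I = 10068.4 cm⁴.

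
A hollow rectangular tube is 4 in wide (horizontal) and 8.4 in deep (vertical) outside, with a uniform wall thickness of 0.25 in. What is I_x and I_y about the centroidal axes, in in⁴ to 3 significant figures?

I_x ≈ 53.8 in⁴, I_y ≈ 16.6 in⁴

Break the section into simple shapes (no overlaps), measuring from the bottom-left corner of the bounding box.
Outer rectangle: 4 × 8.4, A = 33.6 in², y = 4.2 in, Ī = 197.57 in⁴.
Inner void (subtracted): 3.5 × 7.9, A = 27.65 in², y = 4.2 in, Ī = 143.8 in⁴.
By symmetry the centroid is at mid-height, ȳ = 4.2 in.
All pieces are centred on the centroidal x-axis, so I = ΣĪ (holes subtracted) = 53.765 in⁴.
Repeating about the centroidal y-axis gives I_y = 16.574 in⁴.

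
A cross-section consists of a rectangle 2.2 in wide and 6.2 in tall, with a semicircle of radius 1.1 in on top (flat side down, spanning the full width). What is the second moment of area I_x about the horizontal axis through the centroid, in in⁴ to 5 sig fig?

Decompose the section into non-overlapping parts with the origin at the bottom-left of its bounding rectangle.
Rectangular body: 2.2 × 6.2, A = 13.64 in², y = 3.1 in, Ī = 43.69347 in⁴.
Semicircular cap: semicircle r = 1.1, A = 1.900664 in², y = 6.666854 in, Ī = 0.1606952 in⁴.
Centroid: ȳ = ΣA·y / ΣA = 3.536236 in.
Transfer each piece to the horizontal axis through the centroid using Ī + A·d² with d = y − 3.536236:
  rectangular body: d = -0.4362356 in → contributes +46.28918 in⁴
  semicircular cap: d = 3.130619 in → contributes +18.78867 in⁴
Total I = 65.07785 in⁴.

I_x ≈ 65.078 in⁴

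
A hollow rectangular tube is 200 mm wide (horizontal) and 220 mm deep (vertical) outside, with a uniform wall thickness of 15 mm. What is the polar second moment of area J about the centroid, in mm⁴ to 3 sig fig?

J ≈ 1.49 × 10⁸ mm⁴

Treat the section as a set of non-overlapping primitives; coordinates are from the bounding-box lower-left.
Outer rectangle: 200 × 220, A = 44 000 mm², y = 110 mm, Ī = 177 466 667 mm⁴.
Inner void (subtracted): 170 × 190, A = 32 300 mm², y = 110 mm, Ī = 97 169 167 mm⁴.
By symmetry the centroid is at mid-height, ȳ = 110 mm.
All pieces are centred on the centroidal x-axis, so I = ΣĪ (holes subtracted) = 80 297 500 mm⁴.
Repeating about the centroidal y-axis gives I_y = 68 877 500 mm⁴.
Polar second moment: J = I_x + I_y = 149 175 000 mm⁴.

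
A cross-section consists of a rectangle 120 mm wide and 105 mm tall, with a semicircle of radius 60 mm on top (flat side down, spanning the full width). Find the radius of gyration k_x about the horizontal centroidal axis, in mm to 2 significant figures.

k_x ≈ 45 mm

Split into non-overlapping primitives; take the origin at the lower-left of the bounding box.
Rectangular body: 120 × 105, A = 12 600 mm², y = 52.5 mm, Ī = 11 576 250 mm⁴.
Semicircular cap: semicircle r = 60, A = 5 655 mm², y = 130.5 mm, Ī = 1 422 450 mm⁴.
Centroid: ȳ = ΣA·y / ΣA = 76.65 mm.
Transfer each piece to the horizontal centroidal axis using Ī + A·d² with d = y − 76.65:
  rectangular body: d = -24.15 mm → contributes +18 925 703 mm⁴
  semicircular cap: d = 53.81 mm → contributes +17 798 274 mm⁴
Total I = 36 723 977 mm⁴.
Radius of gyration: k = √(I/A) = √(36 723 977 / 18 255) = 44.85 mm.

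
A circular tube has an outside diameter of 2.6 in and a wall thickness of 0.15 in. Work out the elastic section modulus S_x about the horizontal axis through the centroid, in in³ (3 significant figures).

S_x ≈ 0.669 in³

Split into non-overlapping primitives; take the origin at the lower-left of the bounding box.
Outer circle: ⌀2.6, A = 5.3093 in², y = 1.3 in, Ī = 2.2432 in⁴.
Bore (subtracted): ⌀2.3, A = 4.1548 in², y = 1.3 in, Ī = 1.3737 in⁴.
By symmetry the centroid is at mid-height, ȳ = 1.3 in.
All pieces are centred on the horizontal axis through the centroid, so I = ΣĪ (holes subtracted) = 0.86951 in⁴.
Extreme fibre distance c = 1.3 in; S = I/c = 0.66885 in³.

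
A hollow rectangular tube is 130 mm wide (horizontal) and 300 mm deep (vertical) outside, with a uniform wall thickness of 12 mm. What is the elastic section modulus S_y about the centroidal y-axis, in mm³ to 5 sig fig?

Decompose the section into non-overlapping parts with the origin at the bottom-left of its bounding rectangle.
Outer rectangle: 130 × 300, A = 39 000 mm², x = 65 mm, Ī = 54 925 000 mm⁴.
Inner void (subtracted): 106 × 276, A = 29 256 mm², x = 65 mm, Ī = 27 393 368 mm⁴.
By symmetry the centroid is at mid-width, x̄ = 65 mm.
All pieces are centred on the centroidal y-axis, so I = ΣĪ (holes subtracted) = 27 531 632 mm⁴.
Extreme fibre distance c = 65 mm; S = I/c = 423563.6 mm³.

S_y ≈ 4.2356 × 10⁵ mm³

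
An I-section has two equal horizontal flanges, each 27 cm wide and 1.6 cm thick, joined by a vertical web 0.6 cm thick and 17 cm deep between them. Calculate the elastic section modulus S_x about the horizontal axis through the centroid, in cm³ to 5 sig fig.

S_x ≈ 766.02 cm³

Treat the section as a set of non-overlapping primitives; coordinates are from the bounding-box lower-left.
Bottom flange: 27 × 1.6, A = 43.2 cm², y = 0.8 cm, Ī = 9.216 cm⁴.
Web: 0.6 × 17, A = 10.2 cm², y = 10.1 cm, Ī = 245.65 cm⁴.
Top flange: 27 × 1.6, A = 43.2 cm², y = 19.4 cm, Ī = 9.216 cm⁴.
By symmetry the centroid is at mid-height, ȳ = 10.1 cm.
Transfer each piece to the horizontal axis through the centroid using Ī + A·d² with d = y − 10.1:
  bottom flange: d = -9.3 cm → contributes +3745.584 cm⁴
  web: d = 0 cm → contributes +245.65 cm⁴
  top flange: d = 9.3 cm → contributes +3745.584 cm⁴
Total I = 7736.818 cm⁴.
Extreme fibre distance c = 10.1 cm; S = I/c = 766.0216 cm³.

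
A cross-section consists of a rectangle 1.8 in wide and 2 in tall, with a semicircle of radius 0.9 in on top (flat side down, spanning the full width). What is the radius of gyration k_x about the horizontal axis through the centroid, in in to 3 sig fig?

k_x ≈ 0.793 in

Treat the section as a set of non-overlapping primitives; coordinates are from the bounding-box lower-left.
Rectangular body: 1.8 × 2, A = 3.6 in², y = 1 in, Ī = 1.2 in⁴.
Semicircular cap: semicircle r = 0.9, A = 1.2723 in², y = 2.382 in, Ī = 0.072012 in⁴.
Centroid: ȳ = ΣA·y / ΣA = 1.3609 in.
Transfer each piece to the horizontal axis through the centroid using Ī + A·d² with d = y − 1.3609:
  rectangular body: d = -0.36088 in → contributes +1.6689 in⁴
  semicircular cap: d = 1.0211 in → contributes +1.3986 in⁴
Total I = 3.0674 in⁴.
Radius of gyration: k = √(I/A) = √(3.0674 / 4.8723) = 0.79345 in.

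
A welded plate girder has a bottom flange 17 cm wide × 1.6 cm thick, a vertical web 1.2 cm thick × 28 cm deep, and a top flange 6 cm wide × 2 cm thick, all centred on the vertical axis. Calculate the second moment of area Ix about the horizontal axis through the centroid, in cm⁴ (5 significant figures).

Decompose the section into non-overlapping parts with the origin at the bottom-left of its bounding rectangle.
Bottom plate: 17 × 1.6, A = 27.2 cm², y = 0.8 cm, Ī = 5.802667 cm⁴.
Web plate: 1.2 × 28, A = 33.6 cm², y = 15.6 cm, Ī = 2195.2 cm⁴.
Top plate: 6 × 2, A = 12 cm², y = 30.6 cm, Ī = 4 cm⁴.
Centroid: ȳ = ΣA·y / ΣA = 12.54286 cm.
Transfer each piece to the horizontal axis through the centroid using Ī + A·d² with d = y − 12.54286:
  bottom plate: d = -11.74286 cm → contributes +3756.538 cm⁴
  web plate: d = 3.057143 cm → contributes +2509.23 cm⁴
  top plate: d = 18.05714 cm → contributes +3916.725 cm⁴
Total I = 10182.49 cm⁴.

Ix ≈ 1.0182 × 10⁴ cm⁴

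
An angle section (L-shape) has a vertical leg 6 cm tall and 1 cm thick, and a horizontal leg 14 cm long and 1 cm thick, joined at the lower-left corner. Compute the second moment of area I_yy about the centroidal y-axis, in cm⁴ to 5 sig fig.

I_yy ≈ 384.74 cm⁴

Decompose the section into non-overlapping parts with the origin at the bottom-left of its bounding rectangle.
Vertical leg: 1 × 6, A = 6 cm², x = 0.5 cm, Ī = 0.5 cm⁴.
Horizontal leg (remainder): 13 × 1, A = 13 cm², x = 7.5 cm, Ī = 183.0833 cm⁴.
Centroid: x̄ = ΣA·x / ΣA = 5.289474 cm.
Transfer each piece to the centroidal y-axis using Ī + A·d² with d = x − 5.289474:
  vertical leg: d = -4.789474 cm → contributes +138.1343 cm⁴
  horizontal leg (remainder): d = 2.210526 cm → contributes +246.6069 cm⁴
Total I = 384.7412 cm⁴.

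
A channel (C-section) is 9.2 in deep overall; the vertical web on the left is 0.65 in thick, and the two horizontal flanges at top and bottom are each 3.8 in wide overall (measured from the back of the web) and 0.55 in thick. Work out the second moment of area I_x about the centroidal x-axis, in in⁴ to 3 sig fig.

I_x ≈ 107 in⁴

Break the section into simple shapes (no overlaps), measuring from the bottom-left corner of the bounding box.
Web: 0.65 × 9.2, A = 5.98 in², y = 4.6 in, Ī = 42.179 in⁴.
Top flange (beyond web): 3.15 × 0.55, A = 1.7325 in², y = 8.925 in, Ī = 0.043673 in⁴.
Bottom flange (beyond web): 3.15 × 0.55, A = 1.7325 in², y = 0.275 in, Ī = 0.043673 in⁴.
By symmetry the centroid is at mid-height, ȳ = 4.6 in.
Transfer each piece to the centroidal x-axis using Ī + A·d² with d = y − 4.6:
  web: d = 0 in → contributes +42.179 in⁴
  top flange (beyond web): d = 4.325 in → contributes +32.451 in⁴
  bottom flange (beyond web): d = -4.325 in → contributes +32.451 in⁴
Total I = 107.08 in⁴.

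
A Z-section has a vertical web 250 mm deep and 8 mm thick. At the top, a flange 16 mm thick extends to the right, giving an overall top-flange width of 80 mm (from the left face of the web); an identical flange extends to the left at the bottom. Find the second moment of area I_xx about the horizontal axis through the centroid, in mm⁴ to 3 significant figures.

Split into non-overlapping primitives; take the origin at the lower-left of the bounding box.
Web: 8 × 250, A = 2 000 mm², y = 125 mm, Ī = 10 416 667 mm⁴.
Top flange (beyond web): 72 × 16, A = 1 152 mm², y = 242 mm, Ī = 24 576 mm⁴.
Bottom flange (beyond web): 72 × 16, A = 1 152 mm², y = 8 mm, Ī = 24 576 mm⁴.
Centroid: ȳ = ΣA·y / ΣA = 125 mm.
Transfer each piece to the horizontal axis through the centroid using Ī + A·d² with d = y − 125:
  web: d = 0 mm → contributes +10 416 667 mm⁴
  top flange (beyond web): d = 117 mm → contributes +15 794 304 mm⁴
  bottom flange (beyond web): d = -117 mm → contributes +15 794 304 mm⁴
Total I = 42 005 275 mm⁴.

I_xx ≈ 4.20 × 10⁷ mm⁴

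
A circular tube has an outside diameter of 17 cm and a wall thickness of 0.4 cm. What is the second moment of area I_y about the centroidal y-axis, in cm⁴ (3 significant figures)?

Break the section into simple shapes (no overlaps), measuring from the bottom-left corner of the bounding box.
Outer circle: ⌀17, A = 226.98 cm², x = 8.5 cm, Ī = 4099.8 cm⁴.
Bore (subtracted): ⌀16.2, A = 206.12 cm², x = 8.5 cm, Ī = 3380.9 cm⁴.
By symmetry the centroid is at mid-width, x̄ = 8.5 cm.
All pieces are centred on the centroidal y-axis, so I = ΣĪ (holes subtracted) = 718.95 cm⁴.

I_y ≈ 719 cm⁴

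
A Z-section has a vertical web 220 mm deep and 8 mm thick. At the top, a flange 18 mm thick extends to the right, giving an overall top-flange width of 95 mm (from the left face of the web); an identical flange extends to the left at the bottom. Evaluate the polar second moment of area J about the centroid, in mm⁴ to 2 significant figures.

J ≈ 4.8 × 10⁷ mm⁴

Decompose the section into non-overlapping parts with the origin at the bottom-left of its bounding rectangle.
Web: 8 × 220, A = 1 760 mm², y = 110 mm, Ī = 7 098 667 mm⁴.
Top flange (beyond web): 87 × 18, A = 1 566 mm², y = 211 mm, Ī = 42 282 mm⁴.
Bottom flange (beyond web): 87 × 18, A = 1 566 mm², y = 9 mm, Ī = 42 282 mm⁴.
Centroid: ȳ = ΣA·y / ΣA = 110 mm.
Transfer each piece to the centroidal x-axis using Ī + A·d² with d = y − 110:
  web: d = 0 mm → contributes +7 098 667 mm⁴
  top flange (beyond web): d = 101 mm → contributes +16 017 048 mm⁴
  bottom flange (beyond web): d = -101 mm → contributes +16 017 048 mm⁴
Total I = 39 132 763 mm⁴.
For the y-axis: x̄ = 91 mm.
Repeating about the centroidal y-axis gives I_y = 9 051 471 mm⁴.
Polar second moment: J = I_x + I_y = 48 184 233 mm⁴.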